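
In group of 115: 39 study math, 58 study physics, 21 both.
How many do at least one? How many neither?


|A∪B| = 39+58-21 = 76
Neither = 115-76 = 39

At least one: 76; Neither: 39


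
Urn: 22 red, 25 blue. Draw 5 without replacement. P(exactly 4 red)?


Hypergeometric: C(22,4)×C(25,1)/C(47,5)
= 7315×25/1533939 = 16625/139449

P(X=4) = 16625/139449 ≈ 11.92%


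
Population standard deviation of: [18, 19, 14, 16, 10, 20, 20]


Mean = 117/7
  (18-117/7)²=81/49
  (19-117/7)²=256/49
  (14-117/7)²=361/49
  (16-117/7)²=25/49
  (10-117/7)²=2209/49
  (20-117/7)²=529/49
  (20-117/7)²=529/49
Σ(x-μ)² = 570/7
σ² = (570/7)/7 = 570/49

σ = √(570/49) ≈ 3.4107


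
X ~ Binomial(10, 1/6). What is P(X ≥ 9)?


P(X ≥ 9) = Σ P(X=i) for i=9..10
P(X=9) = 25/30233088
P(X=10) = 1/60466176
Sum = 17/20155392

P(X ≥ 9) = 17/20155392 ≈ 0.00%


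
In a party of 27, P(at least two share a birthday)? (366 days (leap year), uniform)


P(all different) = Π(366-i)/366 for i=0..26
= 0.374173
P(match) = 1 - 0.374173 = 0.625827

P ≈ 0.6258 ≈ 62.58%


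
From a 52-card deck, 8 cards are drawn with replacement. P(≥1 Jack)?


P(not a Jack) = 48/52 = 12/13
P(none in 8 draws) = (12/13)^8 = 429981696/815730721
P(≥1 Jack) = 1 - 429981696/815730721 = 385749025/815730721

P = 385749025/815730721 ≈ 47.29%


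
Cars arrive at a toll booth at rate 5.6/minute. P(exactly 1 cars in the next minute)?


Poisson(λ=5.6): P(X=1) = e^(-λ)×λ^k/k!
= e^(-5.6) × 5.6^1 / 1!
≈ 0.003697863716 × 5.6 / 1 ≈ 0.020708

P(X=1) ≈ 0.020708 ≈ 2.07%


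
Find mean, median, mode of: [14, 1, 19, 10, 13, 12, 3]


Sorted: [1, 3, 10, 12, 13, 14, 19]
Mean = 72/7
Median = 12
Freq: {14: 1, 1: 1, 19: 1, 10: 1, 13: 1, 12: 1, 3: 1}
Mode: No mode

Mean=72/7, Median=12, Mode=No mode


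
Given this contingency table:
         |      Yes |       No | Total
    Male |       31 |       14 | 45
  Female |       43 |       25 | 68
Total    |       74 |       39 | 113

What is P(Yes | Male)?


P(Yes | Male) = 31/(31+14) = 31/45

P(Yes|Male) = 31/45 ≈ 68.89%


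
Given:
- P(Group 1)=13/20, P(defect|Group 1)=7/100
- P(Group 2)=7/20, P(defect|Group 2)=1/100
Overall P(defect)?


P(B) = Σ P(B|Aᵢ)×P(Aᵢ)
  7/100×13/20 = 91/2000
  1/100×7/20 = 7/2000
Sum = 49/1000

P(defect) = 49/1000 ≈ 4.90%


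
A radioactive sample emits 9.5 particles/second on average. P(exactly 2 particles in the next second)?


Poisson(λ=9.5): P(X=2) = e^(-λ)×λ^k/k!
= e^(-9.5) × 9.5^2 / 2!
≈ 7.485182989e-05 × 90.25 / 2 ≈ 0.003378

P(X=2) ≈ 0.003378 ≈ 0.34%


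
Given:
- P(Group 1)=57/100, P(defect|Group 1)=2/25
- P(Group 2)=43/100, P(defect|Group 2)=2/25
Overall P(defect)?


P(B) = Σ P(B|Aᵢ)×P(Aᵢ)
  2/25×57/100 = 57/1250
  2/25×43/100 = 43/1250
Sum = 2/25

P(defect) = 2/25 ≈ 8.00%


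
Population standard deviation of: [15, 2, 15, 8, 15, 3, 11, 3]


Mean = 72/8 = 9
  (15-9)²=36
  (2-9)²=49
  (15-9)²=36
  (8-9)²=1
  (15-9)²=36
  (3-9)²=36
  (11-9)²=4
  (3-9)²=36
Σ(x-μ)² = 234
σ² = 234/8 = 117/4

σ = √(117/4) ≈ 5.4083


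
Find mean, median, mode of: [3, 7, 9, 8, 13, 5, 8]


Sorted: [3, 5, 7, 8, 8, 9, 13]
Mean = 53/7
Median = 8
Freq: {3: 1, 7: 1, 9: 1, 8: 2, 13: 1, 5: 1}
Mode: [8]

Mean=53/7, Median=8, Mode=8


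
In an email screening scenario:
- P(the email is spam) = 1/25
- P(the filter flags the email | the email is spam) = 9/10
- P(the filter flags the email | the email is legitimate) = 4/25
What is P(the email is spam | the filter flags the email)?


Using Bayes' theorem:
P(A|B) = P(B|A)·P(A) / P(B)

P(the filter flags the email) = 9/10 × 1/25 + 4/25 × 24/25
= 9/250 + 96/625 = 237/1250

P(the email is spam|the filter flags the email) = (9/250) / (237/1250) = 15/79

P(the email is spam|the filter flags the email) = 15/79 ≈ 18.99%


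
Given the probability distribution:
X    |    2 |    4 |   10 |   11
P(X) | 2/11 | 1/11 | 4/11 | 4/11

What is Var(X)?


E[X] = 92/11
E[X²] = 908/11
Var(X) = E[X²] - (E[X])² = 908/11 - 8464/121 = 1524/121

Var(X) = 1524/121 ≈ 12.5950


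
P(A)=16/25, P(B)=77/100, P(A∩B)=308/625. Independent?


P(A)×P(B) = 308/625
P(A∩B) = 308/625
Equal ✓ → Independent

Yes, independent


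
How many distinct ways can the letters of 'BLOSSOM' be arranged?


Letters: 7, freq: {'B': 1, 'L': 1, 'O': 2, 'S': 2, 'M': 1}
7!/(1!×1!×2!×2!×1!) = 5040/4 = 1260

1260


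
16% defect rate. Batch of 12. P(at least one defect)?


P(all good) = (21/25)^12 = 7355827511386641/59604644775390625
P(≥1 defect) = 52248817264003984/59604644775390625

P = 52248817264003984/59604644775390625 ≈ 87.66%


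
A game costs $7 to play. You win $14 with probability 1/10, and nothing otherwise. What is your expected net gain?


E[gain] = (14-7)×1/10 + (-7)×9/10
= 7/10 - 63/10 = -28/5

Expected net gain = $-28/5 ≈ $-5.60


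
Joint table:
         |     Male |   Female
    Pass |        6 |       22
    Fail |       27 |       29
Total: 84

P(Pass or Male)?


P(Pass∨Male) = P(Pass) + P(Male) - P(Pass∧Male)
= (28 + 33 - 6)/84 = 55/84

P = 55/84 ≈ 65.48%


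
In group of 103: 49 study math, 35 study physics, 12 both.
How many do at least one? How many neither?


|A∪B| = 49+35-12 = 72
Neither = 103-72 = 31

At least one: 72; Neither: 31


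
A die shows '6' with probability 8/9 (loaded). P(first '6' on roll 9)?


Geometric: P(X=9) = (1-p)^(k-1)×p = (1/9)^8×8/9 = 8/387420489

P(X=9) = 8/387420489 ≈ 0.00%


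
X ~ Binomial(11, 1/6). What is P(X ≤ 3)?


P(X ≤ 3) = Σ P(X=i) for i=0..3
P(X=0) = 48828125/362797056
P(X=1) = 107421875/362797056
P(X=2) = 107421875/362797056
P(X=3) = 21484375/120932352
Sum = 13671875/15116544

P(X ≤ 3) = 13671875/15116544 ≈ 90.44%


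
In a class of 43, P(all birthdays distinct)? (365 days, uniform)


P(all different) = Π(365-i)/365 for i=0..42
= (365/365)×(364/365)×...×(323/365)
= 0.076077

P ≈ 0.0761 ≈ 7.61%


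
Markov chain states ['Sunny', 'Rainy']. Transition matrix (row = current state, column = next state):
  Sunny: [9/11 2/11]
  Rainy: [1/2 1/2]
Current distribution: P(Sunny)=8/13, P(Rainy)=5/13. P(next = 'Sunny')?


P(next=Sunny) = Σᵢ P(now=i)×P(i→Sunny)
= 8/13×9/11 + 5/13×1/2
= 72/143 + 5/26 = 199/286

P = 199/286 ≈ 0.6958


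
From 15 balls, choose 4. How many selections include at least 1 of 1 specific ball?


Complement: C(15,4) - C(14,4) = 1365 - 1001 = 364

364


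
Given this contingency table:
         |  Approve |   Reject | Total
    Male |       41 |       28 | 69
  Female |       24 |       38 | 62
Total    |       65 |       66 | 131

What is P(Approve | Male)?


P(Approve | Male) = 41/(41+28) = 41/69

P(Approve|Male) = 41/69 ≈ 59.42%


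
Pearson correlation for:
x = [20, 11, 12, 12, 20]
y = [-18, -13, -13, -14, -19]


n=5, Σx=75, Σy=-77, Σxy=-1207, Σx²=1209, Σy²=1219
r = (5×(-1207) - 75×(-77))/√((5×1209 - 75²)(5×1219 - (-77)²))
= -260/√(420×166) = -260/√69720 ≈ -260/264.0455 ≈ -0.9847

r ≈ -0.9847


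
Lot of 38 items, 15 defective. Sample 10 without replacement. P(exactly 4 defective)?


Hypergeometric: C(15,4)×C(23,6)/C(38,10)
= 1365×100947/472733756 = 659295/2261884

P(X=4) = 659295/2261884 ≈ 29.15%


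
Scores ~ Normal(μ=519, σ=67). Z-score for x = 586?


z = (x - μ)/σ = (586 - 519)/67 = 1.0

z = 1.0


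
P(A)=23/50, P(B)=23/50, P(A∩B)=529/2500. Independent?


P(A)×P(B) = 529/2500
P(A∩B) = 529/2500
Equal ✓ → Independent

Yes, independent


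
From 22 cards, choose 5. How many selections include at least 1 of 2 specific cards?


Complement: C(22,5) - C(20,5) = 26334 - 15504 = 10830

10830


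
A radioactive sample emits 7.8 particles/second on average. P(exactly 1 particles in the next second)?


Poisson(λ=7.8): P(X=1) = e^(-λ)×λ^k/k!
= e^(-7.8) × 7.8^1 / 1!
≈ 0.000409734979 × 7.8 / 1 ≈ 0.003196

P(X=1) ≈ 0.003196 ≈ 0.32%


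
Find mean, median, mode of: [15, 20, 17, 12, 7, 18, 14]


Sorted: [7, 12, 14, 15, 17, 18, 20]
Mean = 103/7
Median = 15
Freq: {15: 1, 20: 1, 17: 1, 12: 1, 7: 1, 18: 1, 14: 1}
Mode: No mode

Mean=103/7, Median=15, Mode=No mode


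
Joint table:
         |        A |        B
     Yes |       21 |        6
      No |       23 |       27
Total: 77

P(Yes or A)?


P(Yes∨A) = P(Yes) + P(A) - P(Yes∧A)
= (27 + 44 - 21)/77 = 50/77

P = 50/77 ≈ 64.94%


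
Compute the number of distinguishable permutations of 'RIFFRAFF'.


Letters: 8, freq: {'R': 2, 'I': 1, 'F': 4, 'A': 1}
8!/(2!×1!×4!×1!) = 40320/48 = 840

840


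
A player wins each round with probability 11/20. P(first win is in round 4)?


Geometric: P(X=4) = (1-p)^(k-1)×p = (9/20)^3×11/20 = 8019/160000

P(X=4) = 8019/160000 ≈ 5.01%


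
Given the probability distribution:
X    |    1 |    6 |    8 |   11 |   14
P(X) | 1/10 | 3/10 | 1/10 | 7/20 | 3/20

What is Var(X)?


E[X] = 173/20
E[X²] = 1781/20
Var(X) = E[X²] - (E[X])² = 1781/20 - 29929/400 = 5691/400

Var(X) = 5691/400 ≈ 14.2275


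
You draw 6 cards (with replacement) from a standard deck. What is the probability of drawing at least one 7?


P(not a 7) = 48/52 = 12/13
P(none in 6 draws) = (12/13)^6 = 2985984/4826809
P(≥1 7) = 1 - 2985984/4826809 = 1840825/4826809

P = 1840825/4826809 ≈ 38.14%


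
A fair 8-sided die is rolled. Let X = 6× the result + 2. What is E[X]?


E[die] = (1+8)/2 = 9/2
E[X] = 6×9/2 + 2 = 29

E[X] = 29


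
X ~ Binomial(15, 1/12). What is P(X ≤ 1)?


P(X ≤ 1) = Σ P(X=i) for i=0..1
P(X=0) = 4177248169415651/15407021574586368
P(X=1) = 1898749167916205/5135673858195456
Sum = 4936747836582133/7703510787293184

P(X ≤ 1) = 4936747836582133/7703510787293184 ≈ 64.08%


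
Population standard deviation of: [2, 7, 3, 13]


Mean = 25/4
  (2-25/4)²=289/16
  (7-25/4)²=9/16
  (3-25/4)²=169/16
  (13-25/4)²=729/16
Σ(x-μ)² = 299/4
σ² = (299/4)/4 = 299/16

σ = √(299/16) ≈ 4.3229


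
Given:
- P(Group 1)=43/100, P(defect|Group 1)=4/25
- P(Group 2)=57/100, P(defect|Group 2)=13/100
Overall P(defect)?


P(B) = Σ P(B|Aᵢ)×P(Aᵢ)
  4/25×43/100 = 43/625
  13/100×57/100 = 741/10000
Sum = 1429/10000

P(defect) = 1429/10000 ≈ 14.29%


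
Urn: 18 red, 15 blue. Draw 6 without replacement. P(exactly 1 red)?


Hypergeometric: C(18,1)×C(15,5)/C(33,6)
= 18×3003/1107568 = 351/7192

P(X=1) = 351/7192 ≈ 4.88%


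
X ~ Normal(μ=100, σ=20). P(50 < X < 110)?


z₁=(50-100)/20=-2.5, z₂=(110-100)/20=0.5
P = Φ(0.5) - Φ(-2.5) = 0.691462 - 0.006210 = 0.685252 ≈ 0.6853

P(50 < X < 110) ≈ 0.6853


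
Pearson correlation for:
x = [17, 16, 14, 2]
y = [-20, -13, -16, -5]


n=4, Σx=49, Σy=-54, Σxy=-782, Σx²=745, Σy²=850
r = (4×(-782) - 49×(-54))/√((4×745 - 49²)(4×850 - (-54)²))
= -482/√(579×484) = -482/√280236 ≈ -482/529.3732 ≈ -0.9105

r ≈ -0.9105


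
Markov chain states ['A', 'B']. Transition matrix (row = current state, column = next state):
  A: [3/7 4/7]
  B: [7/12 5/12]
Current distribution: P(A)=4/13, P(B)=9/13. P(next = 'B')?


P(next=B) = Σᵢ P(now=i)×P(i→B)
= 4/13×4/7 + 9/13×5/12
= 16/91 + 15/52 = 13/28

P = 13/28 ≈ 0.4643


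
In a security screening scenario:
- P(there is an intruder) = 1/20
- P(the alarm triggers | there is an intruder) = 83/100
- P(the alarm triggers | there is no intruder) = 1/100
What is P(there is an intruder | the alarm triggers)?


Using Bayes' theorem:
P(A|B) = P(B|A)·P(A) / P(B)

P(the alarm triggers) = 83/100 × 1/20 + 1/100 × 19/20
= 83/2000 + 19/2000 = 51/1000

P(there is an intruder|the alarm triggers) = (83/2000) / (51/1000) = 83/102

P(there is an intruder|the alarm triggers) = 83/102 ≈ 81.37%


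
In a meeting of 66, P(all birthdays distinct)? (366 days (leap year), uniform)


P(all different) = Π(366-i)/366 for i=0..65
= (366/366)×(365/366)×...×(301/366)
= 0.001939

P ≈ 0.0019 ≈ 0.19%


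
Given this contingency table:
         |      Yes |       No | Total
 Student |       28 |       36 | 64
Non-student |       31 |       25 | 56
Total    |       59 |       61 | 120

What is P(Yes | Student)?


P(Yes | Student) = 28/(28+36) = 28/64 = 7/16

P(Yes|Student) = 7/16 ≈ 43.75%


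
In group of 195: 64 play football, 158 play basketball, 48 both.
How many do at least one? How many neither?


|A∪B| = 64+158-48 = 174
Neither = 195-174 = 21

At least one: 174; Neither: 21


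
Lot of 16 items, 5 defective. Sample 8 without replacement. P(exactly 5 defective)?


Hypergeometric: C(5,5)×C(11,3)/C(16,8)
= 1×165/12870 = 1/78

P(X=5) = 1/78 ≈ 1.28%


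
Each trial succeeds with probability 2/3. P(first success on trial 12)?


Geometric: P(X=12) = (1-p)^(k-1)×p = (1/3)^11×2/3 = 2/531441

P(X=12) = 2/531441 ≈ 0.00%


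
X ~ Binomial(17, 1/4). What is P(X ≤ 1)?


P(X ≤ 1) = Σ P(X=i) for i=0..1
P(X=0) = 129140163/17179869184
P(X=1) = 731794257/17179869184
Sum = 215233605/4294967296

P(X ≤ 1) = 215233605/4294967296 ≈ 5.01%


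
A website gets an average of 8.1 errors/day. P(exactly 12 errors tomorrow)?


Poisson(λ=8.1): P(X=12) = e^(-λ)×λ^k/k!
= e^(-8.1) × 8.1^12 / 12!
≈ 0.0003035391381 × 79766443076.9 / 479001600 ≈ 0.050547

P(X=12) ≈ 0.050547 ≈ 5.05%


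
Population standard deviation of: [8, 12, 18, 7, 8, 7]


Mean = 60/6 = 10
  (8-10)²=4
  (12-10)²=4
  (18-10)²=64
  (7-10)²=9
  (8-10)²=4
  (7-10)²=9
Σ(x-μ)² = 94
σ² = 94/6 = 47/3

σ = √(47/3) ≈ 3.9581


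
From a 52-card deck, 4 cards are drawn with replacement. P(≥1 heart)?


P(not a heart) = 39/52 = 3/4
P(none in 4 draws) = (3/4)^4 = 81/256
P(≥1 heart) = 1 - 81/256 = 175/256

P = 175/256 ≈ 68.36%


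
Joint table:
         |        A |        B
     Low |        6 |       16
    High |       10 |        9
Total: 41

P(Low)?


P(Low) = (6+16)/41 = 22/41

P(Low) = 22/41 ≈ 53.66%


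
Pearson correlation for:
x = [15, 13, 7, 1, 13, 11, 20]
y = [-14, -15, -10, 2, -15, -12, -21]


n=7, Σx=80, Σy=-85, Σxy=-1220, Σx²=1134, Σy²=1335
r = (7×(-1220) - 80×(-85))/√((7×1134 - 80²)(7×1335 - (-85)²))
= -1740/√(1538×2120) = -1740/√3260560 ≈ -1740/1805.7021 ≈ -0.9636

r ≈ -0.9636


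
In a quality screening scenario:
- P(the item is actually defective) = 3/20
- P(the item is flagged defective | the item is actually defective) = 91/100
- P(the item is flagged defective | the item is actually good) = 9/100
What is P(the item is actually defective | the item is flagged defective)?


Using Bayes' theorem:
P(A|B) = P(B|A)·P(A) / P(B)

P(the item is flagged defective) = 91/100 × 3/20 + 9/100 × 17/20
= 273/2000 + 153/2000 = 213/1000

P(the item is actually defective|the item is flagged defective) = (273/2000) / (213/1000) = 91/142

P(the item is actually defective|the item is flagged defective) = 91/142 ≈ 64.08%


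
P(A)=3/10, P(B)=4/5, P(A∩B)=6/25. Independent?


P(A)×P(B) = 6/25
P(A∩B) = 6/25
Equal ✓ → Independent

Yes, independent


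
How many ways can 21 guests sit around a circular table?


Circular arrangements of 21 distinct objects: fix one position to break rotational symmetry.
(n-1)! = 20! = 2432902008176640000

2432902008176640000


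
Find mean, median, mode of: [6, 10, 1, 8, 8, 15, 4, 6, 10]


Sorted: [1, 4, 6, 6, 8, 8, 10, 10, 15]
Mean = 68/9
Median = 8
Freq: {6: 2, 10: 2, 1: 1, 8: 2, 15: 1, 4: 1}
Mode: [6, 8, 10]

Mean=68/9, Median=8, Mode=[6, 8, 10]


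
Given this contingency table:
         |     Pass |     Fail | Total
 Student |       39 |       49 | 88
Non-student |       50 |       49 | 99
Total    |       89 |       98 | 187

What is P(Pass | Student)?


P(Pass | Student) = 39/(39+49) = 39/88

P(Pass|Student) = 39/88 ≈ 44.32%


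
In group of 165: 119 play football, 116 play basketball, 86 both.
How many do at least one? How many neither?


|A∪B| = 119+116-86 = 149
Neither = 165-149 = 16

At least one: 149; Neither: 16


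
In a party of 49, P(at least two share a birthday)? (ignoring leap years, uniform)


P(all different) = Π(365-i)/365 for i=0..48
= 0.034220
P(match) = 1 - 0.034220 = 0.965780

P ≈ 0.9658 ≈ 96.58%


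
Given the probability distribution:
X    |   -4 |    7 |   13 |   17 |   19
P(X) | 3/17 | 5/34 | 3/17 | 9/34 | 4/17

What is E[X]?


E[X] = Σ x·P(X=x)
= (-4)×(3/17) + (7)×(5/34) + (13)×(3/17) + (17)×(9/34) + (19)×(4/17)
= 197/17

E[X] = 197/17


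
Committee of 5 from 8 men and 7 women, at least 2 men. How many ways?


Count by #men:
  2M,3W: C(8,2)×C(7,3)=980
  3M,2W: C(8,3)×C(7,2)=1176
  4M,1W: C(8,4)×C(7,1)=490
  5M,0W: C(8,5)×C(7,0)=56
Total = 2702

2702


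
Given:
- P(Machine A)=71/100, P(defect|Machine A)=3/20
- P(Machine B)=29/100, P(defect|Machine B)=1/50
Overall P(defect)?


P(B) = Σ P(B|Aᵢ)×P(Aᵢ)
  3/20×71/100 = 213/2000
  1/50×29/100 = 29/5000
Sum = 1123/10000

P(defect) = 1123/10000 ≈ 11.23%


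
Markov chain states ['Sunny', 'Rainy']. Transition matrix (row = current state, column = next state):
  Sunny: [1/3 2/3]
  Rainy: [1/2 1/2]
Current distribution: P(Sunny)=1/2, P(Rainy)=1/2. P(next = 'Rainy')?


P(next=Rainy) = Σᵢ P(now=i)×P(i→Rainy)
= 1/2×2/3 + 1/2×1/2
= 1/3 + 1/4 = 7/12

P = 7/12 ≈ 0.5833


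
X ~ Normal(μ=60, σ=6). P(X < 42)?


z = (42-60)/6 = -3.0
P(Z < -3.0) = 0.0013

P(X < 42) ≈ 0.0013


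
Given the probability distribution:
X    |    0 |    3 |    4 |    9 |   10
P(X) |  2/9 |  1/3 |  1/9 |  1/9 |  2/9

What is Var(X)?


E[X] = 14/3
E[X²] = 36
Var(X) = E[X²] - (E[X])² = 36 - 196/9 = 128/9

Var(X) = 128/9 ≈ 14.2222


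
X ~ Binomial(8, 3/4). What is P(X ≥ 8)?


P(X ≥ 8) = Σ P(X=i) for i=8..8
P(X=8) = 6561/65536
Sum = 6561/65536

P(X ≥ 8) = 6561/65536 ≈ 10.01%


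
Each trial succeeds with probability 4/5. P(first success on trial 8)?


Geometric: P(X=8) = (1-p)^(k-1)×p = (1/5)^7×4/5 = 4/390625

P(X=8) = 4/390625 ≈ 0.00%


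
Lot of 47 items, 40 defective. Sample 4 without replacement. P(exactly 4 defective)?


Hypergeometric: C(40,4)×C(7,0)/C(47,4)
= 91390×1/178365 = 18278/35673

P(X=4) = 18278/35673 ≈ 51.24%


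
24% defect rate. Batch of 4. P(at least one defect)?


P(all good) = (19/25)^4 = 130321/390625
P(≥1 defect) = 260304/390625

P = 260304/390625 ≈ 66.64%


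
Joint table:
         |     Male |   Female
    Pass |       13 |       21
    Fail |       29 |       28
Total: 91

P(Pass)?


P(Pass) = (13+21)/91 = 34/91

P(Pass) = 34/91 ≈ 37.36%


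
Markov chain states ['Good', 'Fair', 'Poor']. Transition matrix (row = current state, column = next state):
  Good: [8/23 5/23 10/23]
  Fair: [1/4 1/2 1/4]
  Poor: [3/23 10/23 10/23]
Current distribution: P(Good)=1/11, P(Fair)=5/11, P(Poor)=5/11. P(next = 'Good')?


P(next=Good) = Σᵢ P(now=i)×P(i→Good)
= 1/11×8/23 + 5/11×1/4 + 5/11×3/23
= 8/253 + 5/44 + 15/253 = 9/44

P = 9/44 ≈ 0.2045


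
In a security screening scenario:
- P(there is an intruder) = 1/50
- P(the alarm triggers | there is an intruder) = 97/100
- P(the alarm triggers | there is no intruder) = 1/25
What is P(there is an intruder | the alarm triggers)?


Using Bayes' theorem:
P(A|B) = P(B|A)·P(A) / P(B)

P(the alarm triggers) = 97/100 × 1/50 + 1/25 × 49/50
= 97/5000 + 49/1250 = 293/5000

P(there is an intruder|the alarm triggers) = (97/5000) / (293/5000) = 97/293

P(there is an intruder|the alarm triggers) = 97/293 ≈ 33.11%


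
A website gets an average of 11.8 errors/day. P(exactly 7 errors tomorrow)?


Poisson(λ=11.8): P(X=7) = e^(-λ)×λ^k/k!
= e^(-11.8) × 11.8^7 / 7!
≈ 7.504557915e-06 × 31854739.0057 / 5040 ≈ 0.047432

P(X=7) ≈ 0.047432 ≈ 4.74%


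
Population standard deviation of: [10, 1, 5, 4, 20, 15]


Mean = 55/6
  (10-55/6)²=25/36
  (1-55/6)²=2401/36
  (5-55/6)²=625/36
  (4-55/6)²=961/36
  (20-55/6)²=4225/36
  (15-55/6)²=1225/36
Σ(x-μ)² = 1577/6
σ² = (1577/6)/6 = 1577/36

σ = √(1577/36) ≈ 6.6186


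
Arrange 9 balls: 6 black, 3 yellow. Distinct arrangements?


9!/(6!×3!) = 84

84


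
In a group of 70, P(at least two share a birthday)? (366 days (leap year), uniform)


P(all different) = Π(366-i)/366 for i=0..69
= 0.000858
P(match) = 1 - 0.000858 = 0.999142

P ≈ 0.9991 ≈ 99.91%


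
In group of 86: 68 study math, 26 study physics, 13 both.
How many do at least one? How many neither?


|A∪B| = 68+26-13 = 81
Neither = 86-81 = 5

At least one: 81; Neither: 5


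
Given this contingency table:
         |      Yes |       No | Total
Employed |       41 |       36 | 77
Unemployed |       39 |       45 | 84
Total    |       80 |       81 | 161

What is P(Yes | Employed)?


P(Yes | Employed) = 41/(41+36) = 41/77

P(Yes|Employed) = 41/77 ≈ 53.25%


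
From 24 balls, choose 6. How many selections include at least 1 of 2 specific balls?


Complement: C(24,6) - C(22,6) = 134596 - 74613 = 59983

59983


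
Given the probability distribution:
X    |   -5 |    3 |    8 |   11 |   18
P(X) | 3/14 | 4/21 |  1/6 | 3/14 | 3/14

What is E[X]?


E[X] = Σ x·P(X=x)
= (-5)×(3/14) + (3)×(4/21) + (8)×(1/6) + (11)×(3/14) + (18)×(3/14)
= 148/21

E[X] = 148/21


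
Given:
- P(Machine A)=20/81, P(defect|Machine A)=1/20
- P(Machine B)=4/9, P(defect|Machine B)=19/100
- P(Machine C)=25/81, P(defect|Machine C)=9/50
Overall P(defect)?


P(B) = Σ P(B|Aᵢ)×P(Aᵢ)
  1/20×20/81 = 1/81
  19/100×4/9 = 19/225
  9/50×25/81 = 1/18
Sum = 617/4050

P(defect) = 617/4050 ≈ 15.23%


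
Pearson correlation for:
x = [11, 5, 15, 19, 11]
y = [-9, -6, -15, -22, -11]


n=5, Σx=61, Σy=-63, Σxy=-893, Σx²=853, Σy²=947
r = (5×(-893) - 61×(-63))/√((5×853 - 61²)(5×947 - (-63)²))
= -622/√(544×766) = -622/√416704 ≈ -622/645.5261 ≈ -0.9636

r ≈ -0.9636


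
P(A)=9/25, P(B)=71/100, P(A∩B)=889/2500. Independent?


P(A)×P(B) = 639/2500
P(A∩B) = 889/2500
Not equal → NOT independent

No, not independent


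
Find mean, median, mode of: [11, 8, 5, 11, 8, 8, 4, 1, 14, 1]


Sorted: [1, 1, 4, 5, 8, 8, 8, 11, 11, 14]
Mean = 71/10
Median = 8
Freq: {11: 2, 8: 3, 5: 1, 4: 1, 1: 2, 14: 1}
Mode: [8]

Mean=71/10, Median=8, Mode=8


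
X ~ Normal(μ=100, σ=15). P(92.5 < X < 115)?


z₁=(92.5-100)/15=-0.5, z₂=(115-100)/15=1.0
P = Φ(1.0) - Φ(-0.5) = 0.841345 - 0.308538 = 0.532807 ≈ 0.5328

P(92.5 < X < 115) ≈ 0.5328


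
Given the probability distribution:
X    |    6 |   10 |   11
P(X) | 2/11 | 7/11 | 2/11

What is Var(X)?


E[X] = 104/11
E[X²] = 1014/11
Var(X) = E[X²] - (E[X])² = 1014/11 - 10816/121 = 338/121

Var(X) = 338/121 ≈ 2.7934


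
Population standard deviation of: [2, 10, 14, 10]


Mean = 36/4 = 9
  (2-9)²=49
  (10-9)²=1
  (14-9)²=25
  (10-9)²=1
Σ(x-μ)² = 76
σ² = 76/4 = 19

σ = √(19) ≈ 4.3589


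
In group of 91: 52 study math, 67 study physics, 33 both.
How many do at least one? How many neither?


|A∪B| = 52+67-33 = 86
Neither = 91-86 = 5

At least one: 86; Neither: 5


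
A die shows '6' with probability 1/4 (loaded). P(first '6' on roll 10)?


Geometric: P(X=10) = (1-p)^(k-1)×p = (3/4)^9×1/4 = 19683/1048576

P(X=10) = 19683/1048576 ≈ 1.88%


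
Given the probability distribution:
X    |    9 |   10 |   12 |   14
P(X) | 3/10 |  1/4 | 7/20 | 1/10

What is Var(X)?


E[X] = 54/5
E[X²] = 1193/10
Var(X) = E[X²] - (E[X])² = 1193/10 - 2916/25 = 133/50

Var(X) = 133/50 ≈ 2.6600


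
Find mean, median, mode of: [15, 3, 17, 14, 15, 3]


Sorted: [3, 3, 14, 15, 15, 17]
Mean = 67/6
Median = 29/2
Freq: {15: 2, 3: 2, 17: 1, 14: 1}
Mode: [3, 15]

Mean=67/6, Median=29/2, Mode=[3, 15]


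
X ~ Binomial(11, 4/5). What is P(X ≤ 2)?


P(X ≤ 2) = Σ P(X=i) for i=0..2
P(X=0) = 1/48828125
P(X=1) = 44/48828125
P(X=2) = 176/9765625
Sum = 37/1953125

P(X ≤ 2) = 37/1953125 ≈ 0.00%


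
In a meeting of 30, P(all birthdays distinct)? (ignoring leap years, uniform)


P(all different) = Π(365-i)/365 for i=0..29
= (365/365)×(364/365)×...×(336/365)
= 0.293684

P ≈ 0.2937 ≈ 29.37%


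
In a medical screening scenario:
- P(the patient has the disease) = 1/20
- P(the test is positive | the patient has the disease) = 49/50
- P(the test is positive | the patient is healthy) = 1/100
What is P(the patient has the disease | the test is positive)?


Using Bayes' theorem:
P(A|B) = P(B|A)·P(A) / P(B)

P(the test is positive) = 49/50 × 1/20 + 1/100 × 19/20
= 49/1000 + 19/2000 = 117/2000

P(the patient has the disease|the test is positive) = (49/1000) / (117/2000) = 98/117

P(the patient has the disease|the test is positive) = 98/117 ≈ 83.76%


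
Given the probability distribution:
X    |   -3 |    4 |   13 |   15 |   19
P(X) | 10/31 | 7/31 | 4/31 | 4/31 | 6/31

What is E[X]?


E[X] = Σ x·P(X=x)
= (-3)×(10/31) + (4)×(7/31) + (13)×(4/31) + (15)×(4/31) + (19)×(6/31)
= 224/31

E[X] = 224/31


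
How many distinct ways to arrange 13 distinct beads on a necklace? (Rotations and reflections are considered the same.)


Free circular arrangements: rotations and reflections both identified.
(n-1)!/2 = 12!/2 = 479001600/2 = 239500800

239500800


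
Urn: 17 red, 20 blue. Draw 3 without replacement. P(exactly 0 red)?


Hypergeometric: C(17,0)×C(20,3)/C(37,3)
= 1×1140/7770 = 38/259

P(X=0) = 38/259 ≈ 14.67%


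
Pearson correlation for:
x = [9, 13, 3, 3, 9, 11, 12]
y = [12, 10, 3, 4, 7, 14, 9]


n=7, Σx=60, Σy=59, Σxy=584, Σx²=614, Σy²=595
r = (7×584 - 60×59)/√((7×614 - 60²)(7×595 - 59²))
= 548/√(698×684) = 548/√477432 ≈ 548/690.9645 ≈ 0.7931

r ≈ 0.7931


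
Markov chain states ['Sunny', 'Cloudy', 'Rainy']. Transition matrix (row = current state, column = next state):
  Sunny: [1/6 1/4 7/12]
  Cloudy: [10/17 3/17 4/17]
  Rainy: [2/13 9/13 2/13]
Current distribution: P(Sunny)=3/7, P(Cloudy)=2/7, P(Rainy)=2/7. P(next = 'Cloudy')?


P(next=Cloudy) = Σᵢ P(now=i)×P(i→Cloudy)
= 3/7×1/4 + 2/7×3/17 + 2/7×9/13
= 3/28 + 6/119 + 18/91 = 2199/6188

P = 2199/6188 ≈ 0.3554


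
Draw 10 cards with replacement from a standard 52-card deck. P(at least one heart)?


P(not a heart) = 39/52 = 3/4
P(none in 10 draws) = (3/4)^10 = 59049/1048576
P(≥1 heart) = 1 - 59049/1048576 = 989527/1048576

P = 989527/1048576 ≈ 94.37%


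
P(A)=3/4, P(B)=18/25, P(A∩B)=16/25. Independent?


P(A)×P(B) = 27/50
P(A∩B) = 16/25
Not equal → NOT independent

No, not independent


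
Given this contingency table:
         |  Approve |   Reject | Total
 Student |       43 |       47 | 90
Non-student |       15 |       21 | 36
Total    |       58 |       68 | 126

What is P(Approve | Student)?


P(Approve | Student) = 43/(43+47) = 43/90

P(Approve|Student) = 43/90 ≈ 47.78%


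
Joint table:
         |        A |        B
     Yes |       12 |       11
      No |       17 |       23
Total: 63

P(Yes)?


P(Yes) = (12+11)/63 = 23/63

P(Yes) = 23/63 ≈ 36.51%


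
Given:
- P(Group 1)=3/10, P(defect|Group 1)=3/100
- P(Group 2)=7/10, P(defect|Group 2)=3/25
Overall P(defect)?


P(B) = Σ P(B|Aᵢ)×P(Aᵢ)
  3/100×3/10 = 9/1000
  3/25×7/10 = 21/250
Sum = 93/1000

P(defect) = 93/1000 ≈ 9.30%


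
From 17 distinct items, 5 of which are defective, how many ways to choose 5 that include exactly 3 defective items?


Choose 3 of the 5 defective items and 2 of the other 12 items:
C(5,3)×C(12,2) = 10×66 = 660

660


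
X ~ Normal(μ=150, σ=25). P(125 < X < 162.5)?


z₁=(125-150)/25=-1.0, z₂=(162.5-150)/25=0.5
P = Φ(0.5) - Φ(-1.0) = 0.691462 - 0.158655 = 0.532807 ≈ 0.5328

P(125 < X < 162.5) ≈ 0.5328


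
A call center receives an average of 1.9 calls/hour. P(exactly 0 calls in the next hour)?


Poisson(λ=1.9): P(X=0) = e^(-λ)×λ^k/k!
= e^(-1.9) × 1.9^0 / 0!
≈ 0.1495686192 × 1 / 1 ≈ 0.149569

P(X=0) ≈ 0.149569 ≈ 14.96%


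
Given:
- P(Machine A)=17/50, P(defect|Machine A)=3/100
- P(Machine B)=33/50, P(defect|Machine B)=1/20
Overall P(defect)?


P(B) = Σ P(B|Aᵢ)×P(Aᵢ)
  3/100×17/50 = 51/5000
  1/20×33/50 = 33/1000
Sum = 27/625

P(defect) = 27/625 ≈ 4.32%


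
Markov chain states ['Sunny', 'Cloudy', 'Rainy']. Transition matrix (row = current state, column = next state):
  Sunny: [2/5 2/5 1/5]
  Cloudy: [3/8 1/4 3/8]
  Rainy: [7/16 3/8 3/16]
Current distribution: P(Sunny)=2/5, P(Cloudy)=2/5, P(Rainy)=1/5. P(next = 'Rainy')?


P(next=Rainy) = Σᵢ P(now=i)×P(i→Rainy)
= 2/5×1/5 + 2/5×3/8 + 1/5×3/16
= 2/25 + 3/20 + 3/80 = 107/400

P = 107/400 ≈ 0.2675


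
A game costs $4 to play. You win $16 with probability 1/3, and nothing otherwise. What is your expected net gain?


E[gain] = (16-4)×1/3 + (-4)×2/3
= 4 - 8/3 = 4/3

Expected net gain = $4/3 ≈ $1.33


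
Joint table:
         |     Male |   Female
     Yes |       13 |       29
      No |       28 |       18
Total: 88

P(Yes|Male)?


P(Yes|Male) = 13/(13+28) = 13/41

P = 13/41 ≈ 31.71%


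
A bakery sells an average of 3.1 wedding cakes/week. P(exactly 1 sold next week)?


Poisson(λ=3.1): P(X=1) = e^(-λ)×λ^k/k!
= e^(-3.1) × 3.1^1 / 1!
≈ 0.04504920239 × 3.1 / 1 ≈ 0.139653

P(X=1) ≈ 0.139653 ≈ 13.97%


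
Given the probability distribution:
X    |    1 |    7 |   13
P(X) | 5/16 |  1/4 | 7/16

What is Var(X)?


E[X] = 31/4
E[X²] = 173/2
Var(X) = E[X²] - (E[X])² = 173/2 - 961/16 = 423/16

Var(X) = 423/16 ≈ 26.4375


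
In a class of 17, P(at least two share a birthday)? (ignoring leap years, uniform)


P(all different) = Π(365-i)/365 for i=0..16
= 0.684992
P(match) = 1 - 0.684992 = 0.315008

P ≈ 0.3150 ≈ 31.50%


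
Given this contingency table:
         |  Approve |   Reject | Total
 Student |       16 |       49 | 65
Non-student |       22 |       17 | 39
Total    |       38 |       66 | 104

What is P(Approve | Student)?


P(Approve | Student) = 16/(16+49) = 16/65

P(Approve|Student) = 16/65 ≈ 24.62%


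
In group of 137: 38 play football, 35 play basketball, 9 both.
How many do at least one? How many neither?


|A∪B| = 38+35-9 = 64
Neither = 137-64 = 73

At least one: 64; Neither: 73


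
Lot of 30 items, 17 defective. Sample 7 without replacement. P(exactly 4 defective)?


Hypergeometric: C(17,4)×C(13,3)/C(30,7)
= 2380×286/2035800 = 1309/3915

P(X=4) = 1309/3915 ≈ 33.44%


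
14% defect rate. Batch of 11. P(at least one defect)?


P(all good) = (43/50)^11 = 929293739471222707/4882812500000000000
P(≥1 defect) = 3953518760528777293/4882812500000000000

P = 3953518760528777293/4882812500000000000 ≈ 80.97%


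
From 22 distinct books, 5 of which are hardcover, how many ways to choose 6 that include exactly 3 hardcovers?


Choose 3 of the 5 hardcovers and 3 of the other 17 books:
C(5,3)×C(17,3) = 10×680 = 6800

6800


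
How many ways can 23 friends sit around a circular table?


Circular arrangements of 23 distinct objects: fix one position to break rotational symmetry.
(n-1)! = 22! = 1124000727777607680000

1124000727777607680000


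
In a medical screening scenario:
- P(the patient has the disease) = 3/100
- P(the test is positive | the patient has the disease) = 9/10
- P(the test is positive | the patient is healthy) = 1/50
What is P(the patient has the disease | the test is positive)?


Using Bayes' theorem:
P(A|B) = P(B|A)·P(A) / P(B)

P(the test is positive) = 9/10 × 3/100 + 1/50 × 97/100
= 27/1000 + 97/5000 = 29/625

P(the patient has the disease|the test is positive) = (27/1000) / (29/625) = 135/232

P(the patient has the disease|the test is positive) = 135/232 ≈ 58.19%


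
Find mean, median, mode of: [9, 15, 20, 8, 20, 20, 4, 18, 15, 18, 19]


Sorted: [4, 8, 9, 15, 15, 18, 18, 19, 20, 20, 20]
Mean = 166/11
Median = 18
Freq: {9: 1, 15: 2, 20: 3, 8: 1, 4: 1, 18: 2, 19: 1}
Mode: [20]

Mean=166/11, Median=18, Mode=20


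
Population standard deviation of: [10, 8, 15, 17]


Mean = 50/4 = 25/2
  (10-25/2)²=25/4
  (8-25/2)²=81/4
  (15-25/2)²=25/4
  (17-25/2)²=81/4
Σ(x-μ)² = 53
σ² = 53/4

σ = √(53/4) ≈ 3.6401


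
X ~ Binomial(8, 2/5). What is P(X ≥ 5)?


P(X ≥ 5) = Σ P(X=i) for i=5..8
P(X=5) = 48384/390625
P(X=6) = 16128/390625
P(X=7) = 3072/390625
P(X=8) = 256/390625
Sum = 13568/78125

P(X ≥ 5) = 13568/78125 ≈ 17.37%


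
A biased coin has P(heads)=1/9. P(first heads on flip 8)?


Geometric: P(X=8) = (1-p)^(k-1)×p = (8/9)^7×1/9 = 2097152/43046721

P(X=8) = 2097152/43046721 ≈ 4.87%


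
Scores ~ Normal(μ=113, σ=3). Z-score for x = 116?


z = (x - μ)/σ = (116 - 113)/3 = 1.0

z = 1.0


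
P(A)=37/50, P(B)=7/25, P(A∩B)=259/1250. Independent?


P(A)×P(B) = 259/1250
P(A∩B) = 259/1250
Equal ✓ → Independent

Yes, independent


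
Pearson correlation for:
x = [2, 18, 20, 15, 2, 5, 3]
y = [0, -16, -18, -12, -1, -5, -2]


n=7, Σx=65, Σy=-54, Σxy=-861, Σx²=991, Σy²=754
r = (7×(-861) - 65×(-54))/√((7×991 - 65²)(7×754 - (-54)²))
= -2517/√(2712×2362) = -2517/√6405744 ≈ -2517/2530.9571 ≈ -0.9945

r ≈ -0.9945


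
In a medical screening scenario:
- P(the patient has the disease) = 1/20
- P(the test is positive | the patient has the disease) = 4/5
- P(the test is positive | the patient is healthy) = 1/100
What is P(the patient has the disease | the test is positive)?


Using Bayes' theorem:
P(A|B) = P(B|A)·P(A) / P(B)

P(the test is positive) = 4/5 × 1/20 + 1/100 × 19/20
= 1/25 + 19/2000 = 99/2000

P(the patient has the disease|the test is positive) = (1/25) / (99/2000) = 80/99

P(the patient has the disease|the test is positive) = 80/99 ≈ 80.81%


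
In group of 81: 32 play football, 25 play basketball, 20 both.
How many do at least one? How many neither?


|A∪B| = 32+25-20 = 37
Neither = 81-37 = 44

At least one: 37; Neither: 44


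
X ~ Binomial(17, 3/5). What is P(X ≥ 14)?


P(X ≥ 14) = Σ P(X=i) for i=14..17
P(X=14) = 5203870272/152587890625
P(X=15) = 7805805408/762939453125
P(X=16) = 1463588514/762939453125
P(X=17) = 129140163/762939453125
Sum = 7083577089/152587890625

P(X ≥ 14) = 7083577089/152587890625 ≈ 4.64%


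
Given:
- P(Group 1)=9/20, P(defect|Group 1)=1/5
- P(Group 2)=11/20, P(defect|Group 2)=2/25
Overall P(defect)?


P(B) = Σ P(B|Aᵢ)×P(Aᵢ)
  1/5×9/20 = 9/100
  2/25×11/20 = 11/250
Sum = 67/500

P(defect) = 67/500 ≈ 13.40%


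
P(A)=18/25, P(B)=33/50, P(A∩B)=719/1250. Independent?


P(A)×P(B) = 297/625
P(A∩B) = 719/1250
Not equal → NOT independent

No, not independent


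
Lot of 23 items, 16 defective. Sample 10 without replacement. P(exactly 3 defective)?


Hypergeometric: C(16,3)×C(7,7)/C(23,10)
= 560×1/1144066 = 40/81719

P(X=3) = 40/81719 ≈ 0.05%


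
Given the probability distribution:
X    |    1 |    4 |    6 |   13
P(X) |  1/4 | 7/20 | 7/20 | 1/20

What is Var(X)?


E[X] = 22/5
E[X²] = 269/10
Var(X) = E[X²] - (E[X])² = 269/10 - 484/25 = 377/50

Var(X) = 377/50 ≈ 7.5400


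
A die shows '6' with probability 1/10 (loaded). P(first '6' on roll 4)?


Geometric: P(X=4) = (1-p)^(k-1)×p = (9/10)^3×1/10 = 729/10000

P(X=4) = 729/10000 ≈ 7.29%


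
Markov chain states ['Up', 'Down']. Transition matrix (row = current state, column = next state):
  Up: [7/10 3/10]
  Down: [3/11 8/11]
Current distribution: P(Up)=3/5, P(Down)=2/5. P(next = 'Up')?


P(next=Up) = Σᵢ P(now=i)×P(i→Up)
= 3/5×7/10 + 2/5×3/11
= 21/50 + 6/55 = 291/550

P = 291/550 ≈ 0.5291


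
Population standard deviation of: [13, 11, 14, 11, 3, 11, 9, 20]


Mean = 92/8 = 23/2
  (13-23/2)²=9/4
  (11-23/2)²=1/4
  (14-23/2)²=25/4
  (11-23/2)²=1/4
  (3-23/2)²=289/4
  (11-23/2)²=1/4
  (9-23/2)²=25/4
  (20-23/2)²=289/4
Σ(x-μ)² = 160
σ² = 160/8 = 20

σ = √(20) ≈ 4.4721


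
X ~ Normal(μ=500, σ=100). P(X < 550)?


z = (550-500)/100 = 0.5
P(Z < 0.5) = 0.6915

P(X < 550) ≈ 0.6915


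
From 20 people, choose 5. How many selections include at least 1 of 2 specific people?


Complement: C(20,5) - C(18,5) = 15504 - 8568 = 6936

6936


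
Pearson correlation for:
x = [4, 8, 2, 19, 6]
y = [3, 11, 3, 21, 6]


n=5, Σx=39, Σy=44, Σxy=541, Σx²=481, Σy²=616
r = (5×541 - 39×44)/√((5×481 - 39²)(5×616 - 44²))
= 989/√(884×1144) = 989/√1011296 ≈ 989/1005.6321 ≈ 0.9835

r ≈ 0.9835


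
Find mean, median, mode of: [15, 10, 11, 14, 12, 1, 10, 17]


Sorted: [1, 10, 10, 11, 12, 14, 15, 17]
Mean = 90/8 = 45/4
Median = 23/2
Freq: {15: 1, 10: 2, 11: 1, 14: 1, 12: 1, 1: 1, 17: 1}
Mode: [10]

Mean=45/4, Median=23/2, Mode=10


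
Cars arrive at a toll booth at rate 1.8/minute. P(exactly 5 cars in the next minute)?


Poisson(λ=1.8): P(X=5) = e^(-λ)×λ^k/k!
= e^(-1.8) × 1.8^5 / 5!
≈ 0.1652988882 × 18.89568 / 120 ≈ 0.026029

P(X=5) ≈ 0.026029 ≈ 2.60%


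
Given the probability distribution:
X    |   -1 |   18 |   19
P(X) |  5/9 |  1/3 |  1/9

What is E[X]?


E[X] = Σ x·P(X=x)
= (-1)×(5/9) + (18)×(1/3) + (19)×(1/9)
= 68/9

E[X] = 68/9


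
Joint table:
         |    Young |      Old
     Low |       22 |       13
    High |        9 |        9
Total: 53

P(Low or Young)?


P(Low∨Young) = P(Low) + P(Young) - P(Low∧Young)
= (35 + 31 - 22)/53 = 44/53

P = 44/53 ≈ 83.02%


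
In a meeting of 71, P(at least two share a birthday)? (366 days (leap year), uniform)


P(all different) = Π(366-i)/366 for i=0..70
= 0.000694
P(match) = 1 - 0.000694 = 0.999306

P ≈ 0.9993 ≈ 99.93%


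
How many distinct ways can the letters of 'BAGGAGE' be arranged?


Letters: 7, freq: {'B': 1, 'A': 2, 'G': 3, 'E': 1}
7!/(1!×2!×3!×1!) = 5040/12 = 420

420


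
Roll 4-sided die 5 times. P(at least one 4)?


P(no 4)^5 = (3/4)^5 = 243/1024
P(≥1) = 1 - 243/1024 = 781/1024

P = 781/1024 ≈ 76.27%


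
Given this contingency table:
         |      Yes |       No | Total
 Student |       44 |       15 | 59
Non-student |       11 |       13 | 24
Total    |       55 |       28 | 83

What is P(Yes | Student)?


P(Yes | Student) = 44/(44+15) = 44/59

P(Yes|Student) = 44/59 ≈ 74.58%


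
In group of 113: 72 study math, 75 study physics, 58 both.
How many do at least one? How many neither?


|A∪B| = 72+75-58 = 89
Neither = 113-89 = 24

At least one: 89; Neither: 24


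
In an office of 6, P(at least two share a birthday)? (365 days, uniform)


P(all different) = Π(365-i)/365 for i=0..5
= 0.959538
P(match) = 1 - 0.959538 = 0.040462

P ≈ 0.0405 ≈ 4.05%


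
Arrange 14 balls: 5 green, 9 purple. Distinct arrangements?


14!/(5!×9!) = 2002

2002


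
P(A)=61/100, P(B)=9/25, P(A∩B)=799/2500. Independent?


P(A)×P(B) = 549/2500
P(A∩B) = 799/2500
Not equal → NOT independent

No, not independent


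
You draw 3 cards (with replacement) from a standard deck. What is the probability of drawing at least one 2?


P(not a 2) = 48/52 = 12/13
P(none in 3 draws) = (12/13)^3 = 1728/2197
P(≥1 2) = 1 - 1728/2197 = 469/2197

P = 469/2197 ≈ 21.35%


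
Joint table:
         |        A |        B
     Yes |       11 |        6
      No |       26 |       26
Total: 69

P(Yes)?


P(Yes) = (11+6)/69 = 17/69

P(Yes) = 17/69 ≈ 24.64%


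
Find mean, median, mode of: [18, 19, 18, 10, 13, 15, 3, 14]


Sorted: [3, 10, 13, 14, 15, 18, 18, 19]
Mean = 110/8 = 55/4
Median = 29/2
Freq: {18: 2, 19: 1, 10: 1, 13: 1, 15: 1, 3: 1, 14: 1}
Mode: [18]

Mean=55/4, Median=29/2, Mode=18


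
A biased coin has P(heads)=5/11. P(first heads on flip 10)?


Geometric: P(X=10) = (1-p)^(k-1)×p = (6/11)^9×5/11 = 50388480/25937424601

P(X=10) = 50388480/25937424601 ≈ 0.19%


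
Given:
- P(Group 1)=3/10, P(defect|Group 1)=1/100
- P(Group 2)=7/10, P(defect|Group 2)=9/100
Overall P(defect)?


P(B) = Σ P(B|Aᵢ)×P(Aᵢ)
  1/100×3/10 = 3/1000
  9/100×7/10 = 63/1000
Sum = 33/500

P(defect) = 33/500 ≈ 6.60%
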